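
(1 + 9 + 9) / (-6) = -19 / 6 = -3.17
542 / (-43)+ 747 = 31579 / 43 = 734.40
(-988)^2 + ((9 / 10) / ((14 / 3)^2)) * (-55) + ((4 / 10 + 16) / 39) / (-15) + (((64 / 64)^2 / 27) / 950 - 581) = 12751788031793 / 13071240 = 975560.70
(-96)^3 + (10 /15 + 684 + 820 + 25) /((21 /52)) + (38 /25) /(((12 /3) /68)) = -1387452802 /1575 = -880922.41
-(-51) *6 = 306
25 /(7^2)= 25 /49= 0.51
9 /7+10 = 79 /7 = 11.29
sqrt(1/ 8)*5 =5*sqrt(2)/ 4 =1.77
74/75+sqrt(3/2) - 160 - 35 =-14551/75+sqrt(6)/2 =-192.79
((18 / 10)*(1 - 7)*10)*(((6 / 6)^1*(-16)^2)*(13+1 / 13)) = -4700160 / 13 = -361550.77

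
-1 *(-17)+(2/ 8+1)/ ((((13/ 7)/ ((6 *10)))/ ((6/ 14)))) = 34.31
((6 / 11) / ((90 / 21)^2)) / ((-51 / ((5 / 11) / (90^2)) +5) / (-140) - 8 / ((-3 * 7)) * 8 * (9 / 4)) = 686 / 150112875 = 0.00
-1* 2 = -2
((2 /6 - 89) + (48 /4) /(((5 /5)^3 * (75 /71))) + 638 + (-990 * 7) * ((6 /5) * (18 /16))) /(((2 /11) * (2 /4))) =-96742.87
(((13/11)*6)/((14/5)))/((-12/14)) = -65/22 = -2.95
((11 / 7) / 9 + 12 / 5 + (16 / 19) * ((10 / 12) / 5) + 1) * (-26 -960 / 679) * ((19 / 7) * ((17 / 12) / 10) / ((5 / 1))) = -1758920623 / 224579250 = -7.83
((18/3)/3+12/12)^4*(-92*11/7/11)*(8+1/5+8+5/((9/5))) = -101016/5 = -20203.20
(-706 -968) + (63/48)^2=-428103/256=-1672.28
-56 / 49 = -8 / 7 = -1.14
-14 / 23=-0.61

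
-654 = -654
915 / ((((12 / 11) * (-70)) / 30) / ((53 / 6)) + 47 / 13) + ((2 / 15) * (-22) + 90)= 136955177 / 378255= 362.07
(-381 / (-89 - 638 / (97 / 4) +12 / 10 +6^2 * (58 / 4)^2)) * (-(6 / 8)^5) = 44902755 / 3702396928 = 0.01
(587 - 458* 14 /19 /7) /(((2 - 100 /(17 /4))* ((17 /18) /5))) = -153555 /1159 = -132.49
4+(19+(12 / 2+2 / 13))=379 / 13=29.15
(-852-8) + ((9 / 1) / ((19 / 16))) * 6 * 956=809644 / 19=42612.84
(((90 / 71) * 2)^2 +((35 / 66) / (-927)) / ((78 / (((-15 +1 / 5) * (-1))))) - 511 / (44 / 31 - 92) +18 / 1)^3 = 3027841891917724333206494263349090819 / 111376841173274906169672130933248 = 27185.56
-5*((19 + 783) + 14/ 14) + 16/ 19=-76269/ 19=-4014.16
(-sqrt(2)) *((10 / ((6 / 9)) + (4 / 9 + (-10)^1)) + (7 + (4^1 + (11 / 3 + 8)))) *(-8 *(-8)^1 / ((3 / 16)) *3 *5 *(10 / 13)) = -12953600 *sqrt(2) / 117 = -156573.99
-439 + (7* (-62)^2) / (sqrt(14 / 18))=-439 + 11532* sqrt(7)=30071.80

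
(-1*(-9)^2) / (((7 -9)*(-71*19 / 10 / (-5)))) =2025 / 1349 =1.50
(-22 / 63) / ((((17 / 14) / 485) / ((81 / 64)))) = -48015 / 272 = -176.53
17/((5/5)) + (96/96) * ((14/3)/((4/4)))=65/3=21.67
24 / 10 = 12 / 5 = 2.40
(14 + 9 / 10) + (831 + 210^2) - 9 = 449369 / 10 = 44936.90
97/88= 1.10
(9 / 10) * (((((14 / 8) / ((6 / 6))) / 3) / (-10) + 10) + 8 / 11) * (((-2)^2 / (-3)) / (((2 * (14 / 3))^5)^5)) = -11932365486785769 / 1660899937344146881779792323191557324800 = -0.00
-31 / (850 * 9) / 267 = -31 / 2042550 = -0.00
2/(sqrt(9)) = 0.67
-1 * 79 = -79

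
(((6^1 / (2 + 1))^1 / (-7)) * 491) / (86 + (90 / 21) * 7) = -491 / 406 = -1.21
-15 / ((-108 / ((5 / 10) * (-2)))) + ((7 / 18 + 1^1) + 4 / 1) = 21 / 4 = 5.25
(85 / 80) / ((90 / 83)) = 1411 / 1440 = 0.98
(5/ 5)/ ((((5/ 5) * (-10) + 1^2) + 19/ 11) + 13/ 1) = 11/ 63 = 0.17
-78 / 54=-13 / 9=-1.44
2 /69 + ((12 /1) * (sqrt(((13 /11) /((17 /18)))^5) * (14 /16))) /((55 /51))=2 /69 + 5174442 * sqrt(4862) /21156245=17.08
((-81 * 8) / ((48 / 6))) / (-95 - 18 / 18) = 27 / 32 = 0.84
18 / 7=2.57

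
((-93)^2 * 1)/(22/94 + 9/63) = 91791/4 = 22947.75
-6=-6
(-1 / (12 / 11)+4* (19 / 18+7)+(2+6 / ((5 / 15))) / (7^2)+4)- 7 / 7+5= 70055 / 1764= 39.71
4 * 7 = 28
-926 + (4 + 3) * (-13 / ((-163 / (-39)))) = -154487 / 163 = -947.77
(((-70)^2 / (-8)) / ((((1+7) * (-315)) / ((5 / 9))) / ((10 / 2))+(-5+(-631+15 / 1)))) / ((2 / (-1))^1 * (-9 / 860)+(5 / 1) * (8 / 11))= 14485625 / 132181659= 0.11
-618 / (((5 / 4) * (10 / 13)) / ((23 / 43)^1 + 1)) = -1060488 / 1075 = -986.50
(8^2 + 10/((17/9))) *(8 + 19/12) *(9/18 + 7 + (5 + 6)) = 12285.27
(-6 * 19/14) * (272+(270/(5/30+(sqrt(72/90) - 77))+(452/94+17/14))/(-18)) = -2213.74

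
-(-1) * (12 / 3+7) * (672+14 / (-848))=3134131 / 424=7391.82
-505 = -505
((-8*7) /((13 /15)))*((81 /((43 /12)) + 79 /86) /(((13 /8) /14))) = -95161920 /7267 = -13095.08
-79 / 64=-1.23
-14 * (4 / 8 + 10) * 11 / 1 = -1617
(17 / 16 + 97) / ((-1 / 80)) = -7845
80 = 80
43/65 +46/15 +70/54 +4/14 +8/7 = 6.45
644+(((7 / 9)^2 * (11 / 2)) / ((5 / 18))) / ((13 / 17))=385903 / 585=659.66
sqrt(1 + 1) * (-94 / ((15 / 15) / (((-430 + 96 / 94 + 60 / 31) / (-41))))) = -1244404 * sqrt(2) / 1271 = -1384.62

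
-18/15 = -6/5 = -1.20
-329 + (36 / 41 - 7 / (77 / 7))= -148270 / 451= -328.76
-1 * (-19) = 19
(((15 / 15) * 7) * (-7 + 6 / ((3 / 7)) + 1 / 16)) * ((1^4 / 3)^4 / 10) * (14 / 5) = 5537 / 32400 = 0.17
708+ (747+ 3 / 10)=1455.30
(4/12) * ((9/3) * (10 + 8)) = 18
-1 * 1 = -1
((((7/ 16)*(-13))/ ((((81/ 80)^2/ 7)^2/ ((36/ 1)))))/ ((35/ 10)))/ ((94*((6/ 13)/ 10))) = -423987200000/ 674398629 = -628.69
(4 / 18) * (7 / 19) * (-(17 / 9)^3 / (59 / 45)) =-343910 / 817209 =-0.42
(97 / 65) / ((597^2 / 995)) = 97 / 23283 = 0.00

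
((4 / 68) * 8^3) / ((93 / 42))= 7168 / 527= 13.60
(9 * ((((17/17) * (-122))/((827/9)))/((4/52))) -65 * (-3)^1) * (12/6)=79.32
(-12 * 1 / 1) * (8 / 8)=-12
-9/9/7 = -1/7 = -0.14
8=8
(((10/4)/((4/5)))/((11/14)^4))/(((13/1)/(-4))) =-480200/190333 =-2.52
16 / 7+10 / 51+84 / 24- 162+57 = -99.02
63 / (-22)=-63 / 22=-2.86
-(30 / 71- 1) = 41 / 71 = 0.58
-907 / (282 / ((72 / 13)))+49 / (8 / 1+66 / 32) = -181900 / 14053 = -12.94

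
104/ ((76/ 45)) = 1170/ 19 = 61.58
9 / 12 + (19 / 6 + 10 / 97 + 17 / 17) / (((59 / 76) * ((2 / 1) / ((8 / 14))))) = 2.32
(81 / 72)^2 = 81 / 64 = 1.27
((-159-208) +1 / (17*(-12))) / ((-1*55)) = 74869 / 11220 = 6.67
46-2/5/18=2069/45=45.98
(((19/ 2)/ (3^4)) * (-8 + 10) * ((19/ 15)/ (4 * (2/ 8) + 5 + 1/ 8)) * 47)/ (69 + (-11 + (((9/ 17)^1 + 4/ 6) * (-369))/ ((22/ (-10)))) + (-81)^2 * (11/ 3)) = 6345658/ 67676708925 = 0.00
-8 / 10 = -4 / 5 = -0.80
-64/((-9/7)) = 448/9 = 49.78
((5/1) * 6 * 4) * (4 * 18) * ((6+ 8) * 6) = 725760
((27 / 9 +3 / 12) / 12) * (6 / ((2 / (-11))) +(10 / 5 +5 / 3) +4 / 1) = -6.86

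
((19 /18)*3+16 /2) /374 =0.03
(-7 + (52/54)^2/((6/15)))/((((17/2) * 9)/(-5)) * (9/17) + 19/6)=17065/17982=0.95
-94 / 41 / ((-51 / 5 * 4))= 235 / 4182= 0.06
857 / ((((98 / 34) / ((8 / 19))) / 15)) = 1748280 / 931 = 1877.85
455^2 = 207025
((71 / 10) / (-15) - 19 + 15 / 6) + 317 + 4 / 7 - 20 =147314 / 525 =280.60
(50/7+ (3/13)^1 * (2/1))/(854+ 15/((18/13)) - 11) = 4152/466193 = 0.01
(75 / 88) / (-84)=-0.01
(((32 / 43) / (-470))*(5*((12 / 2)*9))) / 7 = -0.06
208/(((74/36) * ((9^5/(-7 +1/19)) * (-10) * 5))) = 9152/38436525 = 0.00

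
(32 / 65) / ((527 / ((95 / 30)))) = 304 / 102765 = 0.00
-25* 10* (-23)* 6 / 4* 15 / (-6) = -43125 / 2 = -21562.50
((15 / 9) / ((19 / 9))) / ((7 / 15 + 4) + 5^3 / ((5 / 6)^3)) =225 / 62833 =0.00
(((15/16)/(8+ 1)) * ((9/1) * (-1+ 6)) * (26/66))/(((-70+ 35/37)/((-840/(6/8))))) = 24050/803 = 29.95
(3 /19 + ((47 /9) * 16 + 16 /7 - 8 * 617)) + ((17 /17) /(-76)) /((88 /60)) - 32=-514251385 /105336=-4882.01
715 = 715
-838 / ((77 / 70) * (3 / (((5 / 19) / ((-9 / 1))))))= 41900 / 5643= 7.43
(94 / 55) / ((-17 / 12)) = -1128 / 935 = -1.21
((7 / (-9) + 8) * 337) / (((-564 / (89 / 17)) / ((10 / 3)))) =-9747725 / 129438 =-75.31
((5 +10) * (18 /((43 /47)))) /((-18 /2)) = -1410 /43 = -32.79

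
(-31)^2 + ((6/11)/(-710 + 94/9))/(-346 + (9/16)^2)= 736223269343/766101215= 961.00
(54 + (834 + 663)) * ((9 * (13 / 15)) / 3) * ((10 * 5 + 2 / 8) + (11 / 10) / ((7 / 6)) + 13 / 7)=21392943 / 100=213929.43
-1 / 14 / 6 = -1 / 84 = -0.01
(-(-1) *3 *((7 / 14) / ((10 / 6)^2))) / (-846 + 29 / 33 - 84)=-891 / 1533050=-0.00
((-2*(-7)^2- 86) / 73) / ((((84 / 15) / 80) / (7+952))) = -2520800 / 73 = -34531.51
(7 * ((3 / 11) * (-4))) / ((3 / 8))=-20.36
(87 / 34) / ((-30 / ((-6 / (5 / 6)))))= 261 / 425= 0.61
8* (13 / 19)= 104 / 19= 5.47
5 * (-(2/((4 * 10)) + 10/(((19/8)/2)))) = -3219/76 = -42.36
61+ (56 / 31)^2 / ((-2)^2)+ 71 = 127636 / 961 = 132.82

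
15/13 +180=2355/13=181.15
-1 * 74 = -74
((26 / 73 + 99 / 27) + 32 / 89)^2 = 7296063889 / 379899081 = 19.21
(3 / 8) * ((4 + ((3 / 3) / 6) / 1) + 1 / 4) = 53 / 32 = 1.66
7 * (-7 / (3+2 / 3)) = -147 / 11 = -13.36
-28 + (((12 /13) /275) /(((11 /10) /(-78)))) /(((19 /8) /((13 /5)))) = -1624276 /57475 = -28.26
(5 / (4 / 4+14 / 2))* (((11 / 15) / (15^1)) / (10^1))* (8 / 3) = 11 / 1350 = 0.01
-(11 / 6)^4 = -14641 / 1296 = -11.30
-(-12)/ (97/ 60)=720/ 97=7.42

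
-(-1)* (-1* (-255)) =255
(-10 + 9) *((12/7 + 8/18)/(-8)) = 17/63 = 0.27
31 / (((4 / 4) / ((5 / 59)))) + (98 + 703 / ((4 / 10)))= 219259 / 118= 1858.13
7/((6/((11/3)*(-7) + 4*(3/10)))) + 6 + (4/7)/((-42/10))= -100021/4410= -22.68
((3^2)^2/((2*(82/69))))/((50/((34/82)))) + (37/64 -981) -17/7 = -18499001197/18827200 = -982.57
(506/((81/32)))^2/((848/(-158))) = -2589036032/347733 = -7445.47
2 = 2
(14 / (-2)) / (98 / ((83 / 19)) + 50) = -581 / 6012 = -0.10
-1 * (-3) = 3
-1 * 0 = 0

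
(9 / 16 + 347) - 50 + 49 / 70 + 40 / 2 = 25461 / 80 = 318.26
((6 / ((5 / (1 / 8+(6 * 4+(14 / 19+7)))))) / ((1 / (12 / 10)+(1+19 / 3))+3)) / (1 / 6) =130761 / 6365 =20.54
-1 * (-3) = 3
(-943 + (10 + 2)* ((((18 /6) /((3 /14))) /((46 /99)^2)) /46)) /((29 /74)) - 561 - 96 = -36745679 /12167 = -3020.11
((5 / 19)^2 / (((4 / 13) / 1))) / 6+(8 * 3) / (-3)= -68987 / 8664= -7.96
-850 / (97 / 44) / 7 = -37400 / 679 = -55.08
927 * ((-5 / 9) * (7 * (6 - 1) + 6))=-21115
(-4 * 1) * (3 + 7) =-40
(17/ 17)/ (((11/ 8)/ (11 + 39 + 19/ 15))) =6152/ 165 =37.28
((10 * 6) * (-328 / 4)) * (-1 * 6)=29520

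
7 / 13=0.54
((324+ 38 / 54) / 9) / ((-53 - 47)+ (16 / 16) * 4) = -8767 / 23328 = -0.38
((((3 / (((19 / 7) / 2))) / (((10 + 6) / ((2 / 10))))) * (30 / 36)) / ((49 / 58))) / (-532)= -29 / 566048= -0.00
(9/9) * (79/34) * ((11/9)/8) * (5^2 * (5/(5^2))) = 4345/2448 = 1.77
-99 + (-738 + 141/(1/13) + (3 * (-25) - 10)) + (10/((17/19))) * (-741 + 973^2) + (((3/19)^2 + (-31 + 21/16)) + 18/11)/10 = 114207967328079/10801120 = 10573715.26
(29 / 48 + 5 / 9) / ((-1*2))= -167 / 288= -0.58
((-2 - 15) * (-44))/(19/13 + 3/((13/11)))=187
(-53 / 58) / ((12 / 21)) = -371 / 232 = -1.60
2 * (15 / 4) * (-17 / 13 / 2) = -255 / 52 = -4.90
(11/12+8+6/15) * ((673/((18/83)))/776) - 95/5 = 15301661/838080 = 18.26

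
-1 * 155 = -155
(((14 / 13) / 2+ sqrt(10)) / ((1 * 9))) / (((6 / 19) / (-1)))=-19 * sqrt(10) / 54 - 133 / 702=-1.30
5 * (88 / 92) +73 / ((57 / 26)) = 49924 / 1311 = 38.08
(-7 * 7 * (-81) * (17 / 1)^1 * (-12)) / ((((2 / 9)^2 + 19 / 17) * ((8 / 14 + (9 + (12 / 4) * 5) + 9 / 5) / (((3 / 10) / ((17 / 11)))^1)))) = -7574923818 / 1483261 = -5106.94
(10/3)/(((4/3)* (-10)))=-1/4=-0.25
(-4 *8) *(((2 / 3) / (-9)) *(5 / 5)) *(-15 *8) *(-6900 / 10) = 588800 / 3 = 196266.67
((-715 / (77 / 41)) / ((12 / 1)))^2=1006.55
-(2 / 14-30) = 29.86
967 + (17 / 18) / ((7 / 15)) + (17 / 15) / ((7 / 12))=29129 / 30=970.97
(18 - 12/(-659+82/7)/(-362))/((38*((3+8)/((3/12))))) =335499/31164218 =0.01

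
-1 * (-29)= 29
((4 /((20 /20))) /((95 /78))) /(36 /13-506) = -0.01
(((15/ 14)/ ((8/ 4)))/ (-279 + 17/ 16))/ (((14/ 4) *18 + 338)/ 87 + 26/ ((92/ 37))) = -0.00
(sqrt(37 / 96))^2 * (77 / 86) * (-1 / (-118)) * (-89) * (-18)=4.68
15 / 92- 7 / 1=-629 / 92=-6.84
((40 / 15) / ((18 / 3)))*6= 8 / 3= 2.67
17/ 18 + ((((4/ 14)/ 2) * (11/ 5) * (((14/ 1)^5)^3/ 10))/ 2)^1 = 1100088675730244009/ 450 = 2444641501622764.46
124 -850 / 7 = 18 / 7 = 2.57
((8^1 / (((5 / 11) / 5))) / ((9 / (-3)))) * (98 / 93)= -8624 / 279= -30.91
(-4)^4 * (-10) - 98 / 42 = -7687 / 3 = -2562.33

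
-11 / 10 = -1.10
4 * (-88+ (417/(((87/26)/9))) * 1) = 119896/29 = 4134.34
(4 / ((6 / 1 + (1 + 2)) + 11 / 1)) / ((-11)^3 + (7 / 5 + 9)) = -1 / 6603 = -0.00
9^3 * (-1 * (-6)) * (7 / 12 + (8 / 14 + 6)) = 438129 / 14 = 31294.93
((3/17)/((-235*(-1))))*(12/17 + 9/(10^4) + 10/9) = 2781377/2037450000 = 0.00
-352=-352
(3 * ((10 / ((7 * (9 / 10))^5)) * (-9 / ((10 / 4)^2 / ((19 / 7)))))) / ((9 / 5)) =-15200000 / 2315685267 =-0.01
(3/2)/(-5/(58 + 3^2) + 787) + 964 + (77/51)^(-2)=12305498185/12759208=964.44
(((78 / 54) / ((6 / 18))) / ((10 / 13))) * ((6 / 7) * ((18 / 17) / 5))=3042 / 2975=1.02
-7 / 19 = -0.37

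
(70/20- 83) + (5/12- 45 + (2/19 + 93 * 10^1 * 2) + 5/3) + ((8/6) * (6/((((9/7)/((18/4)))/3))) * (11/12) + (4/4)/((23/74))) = 9533099/5244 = 1817.91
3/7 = 0.43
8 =8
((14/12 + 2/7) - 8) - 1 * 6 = -527/42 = -12.55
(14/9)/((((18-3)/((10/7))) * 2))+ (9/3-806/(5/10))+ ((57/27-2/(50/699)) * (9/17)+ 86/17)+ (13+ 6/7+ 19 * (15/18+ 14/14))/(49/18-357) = -828633046198/512232525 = -1617.69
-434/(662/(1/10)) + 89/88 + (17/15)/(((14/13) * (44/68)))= 1573391/611688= 2.57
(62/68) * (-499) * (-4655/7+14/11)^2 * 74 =-30509048296153/2057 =-14831817353.50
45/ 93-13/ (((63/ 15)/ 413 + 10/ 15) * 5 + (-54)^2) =7679634/ 16018661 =0.48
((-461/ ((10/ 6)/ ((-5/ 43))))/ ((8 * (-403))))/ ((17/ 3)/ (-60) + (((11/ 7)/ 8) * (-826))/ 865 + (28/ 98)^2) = 527566095/ 10596960764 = 0.05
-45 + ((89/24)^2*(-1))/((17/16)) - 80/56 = -254347/4284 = -59.37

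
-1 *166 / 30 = -5.53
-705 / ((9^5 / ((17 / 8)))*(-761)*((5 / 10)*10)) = 799 / 119830104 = 0.00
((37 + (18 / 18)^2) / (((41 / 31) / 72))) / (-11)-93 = -126759 / 451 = -281.06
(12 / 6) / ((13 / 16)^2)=512 / 169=3.03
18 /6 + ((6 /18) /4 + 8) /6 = 313 /72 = 4.35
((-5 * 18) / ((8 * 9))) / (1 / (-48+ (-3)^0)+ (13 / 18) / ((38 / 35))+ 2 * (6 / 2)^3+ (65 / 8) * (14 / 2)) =-80370 / 7170221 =-0.01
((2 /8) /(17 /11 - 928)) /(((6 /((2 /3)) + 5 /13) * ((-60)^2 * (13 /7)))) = -77 /17903548800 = -0.00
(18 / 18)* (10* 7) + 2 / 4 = 141 / 2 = 70.50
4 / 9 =0.44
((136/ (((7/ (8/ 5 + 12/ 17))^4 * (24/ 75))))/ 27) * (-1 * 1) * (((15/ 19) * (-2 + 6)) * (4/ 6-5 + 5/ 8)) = 27352192/ 12601845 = 2.17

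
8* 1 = 8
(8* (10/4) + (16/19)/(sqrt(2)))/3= 8* sqrt(2)/57 + 20/3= 6.87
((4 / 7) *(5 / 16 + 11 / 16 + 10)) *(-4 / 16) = -11 / 7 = -1.57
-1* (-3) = 3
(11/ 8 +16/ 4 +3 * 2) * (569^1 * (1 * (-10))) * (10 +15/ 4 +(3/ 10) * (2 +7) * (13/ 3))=-26355511/ 16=-1647219.44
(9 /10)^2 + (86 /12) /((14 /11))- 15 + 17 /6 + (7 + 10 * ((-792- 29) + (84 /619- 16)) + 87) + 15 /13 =-11658997319 /1408225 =-8279.21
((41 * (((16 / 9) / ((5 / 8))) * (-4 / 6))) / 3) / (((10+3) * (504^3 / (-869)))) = 35629 / 2632994910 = 0.00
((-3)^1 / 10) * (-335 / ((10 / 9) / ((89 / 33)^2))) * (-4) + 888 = -1054881 / 605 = -1743.60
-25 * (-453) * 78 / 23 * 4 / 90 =39260 / 23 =1706.96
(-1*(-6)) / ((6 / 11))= 11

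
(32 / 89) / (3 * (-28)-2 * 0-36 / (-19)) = -76 / 17355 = -0.00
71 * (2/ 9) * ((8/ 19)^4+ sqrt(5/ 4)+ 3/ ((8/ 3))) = 71 * sqrt(5)/ 9+ 85601647/ 4691556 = 35.89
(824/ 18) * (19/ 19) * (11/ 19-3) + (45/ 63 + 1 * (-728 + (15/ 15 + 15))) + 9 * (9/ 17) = -16632284/ 20349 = -817.35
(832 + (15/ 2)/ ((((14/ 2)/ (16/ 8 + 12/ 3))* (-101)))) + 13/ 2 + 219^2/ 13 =83228991/ 18382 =4527.74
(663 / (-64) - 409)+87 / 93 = -830153 / 1984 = -418.42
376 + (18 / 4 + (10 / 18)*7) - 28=6415 / 18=356.39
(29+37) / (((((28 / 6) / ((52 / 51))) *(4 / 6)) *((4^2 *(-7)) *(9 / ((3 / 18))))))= -143 / 39984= -0.00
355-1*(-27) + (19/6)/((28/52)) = 16291/42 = 387.88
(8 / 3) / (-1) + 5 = 7 / 3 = 2.33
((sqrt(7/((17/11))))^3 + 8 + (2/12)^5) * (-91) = -7007 * sqrt(1309)/289 - 5661019/7776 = -1605.22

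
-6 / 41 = -0.15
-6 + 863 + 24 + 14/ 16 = 881.88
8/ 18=0.44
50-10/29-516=-13524/29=-466.34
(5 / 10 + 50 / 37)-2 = -11 / 74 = -0.15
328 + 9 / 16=5257 / 16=328.56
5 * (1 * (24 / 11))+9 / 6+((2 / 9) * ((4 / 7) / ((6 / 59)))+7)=85895 / 4158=20.66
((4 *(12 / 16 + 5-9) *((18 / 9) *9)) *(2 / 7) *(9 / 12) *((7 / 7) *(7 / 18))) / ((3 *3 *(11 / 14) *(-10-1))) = 91 / 363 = 0.25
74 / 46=37 / 23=1.61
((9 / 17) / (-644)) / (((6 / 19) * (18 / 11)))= -209 / 131376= -0.00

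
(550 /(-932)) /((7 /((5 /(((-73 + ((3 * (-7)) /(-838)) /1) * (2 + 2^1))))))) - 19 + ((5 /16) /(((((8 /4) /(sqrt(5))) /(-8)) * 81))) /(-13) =-7579705143 /398962172 + 5 * sqrt(5) /4212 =-19.00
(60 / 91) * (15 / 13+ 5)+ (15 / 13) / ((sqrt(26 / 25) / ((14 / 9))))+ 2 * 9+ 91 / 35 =175 * sqrt(26) / 507+ 145849 / 5915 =26.42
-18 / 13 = -1.38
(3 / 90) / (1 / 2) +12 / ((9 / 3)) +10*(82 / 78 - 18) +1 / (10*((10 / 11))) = -644711 / 3900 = -165.31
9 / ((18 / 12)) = 6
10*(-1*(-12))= 120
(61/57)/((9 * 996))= 61/510948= 0.00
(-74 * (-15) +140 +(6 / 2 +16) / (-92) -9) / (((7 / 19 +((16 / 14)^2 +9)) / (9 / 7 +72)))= 8518.63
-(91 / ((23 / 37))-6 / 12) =-6711 / 46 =-145.89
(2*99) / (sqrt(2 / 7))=99*sqrt(14)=370.42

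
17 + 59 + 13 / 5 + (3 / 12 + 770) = 16977 / 20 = 848.85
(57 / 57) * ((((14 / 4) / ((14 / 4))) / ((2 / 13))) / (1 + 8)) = 13 / 18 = 0.72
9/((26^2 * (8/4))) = 9/1352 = 0.01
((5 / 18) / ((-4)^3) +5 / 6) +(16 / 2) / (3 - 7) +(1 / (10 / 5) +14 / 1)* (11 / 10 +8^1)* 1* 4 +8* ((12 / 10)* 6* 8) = 5687591 / 5760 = 987.43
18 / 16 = 9 / 8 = 1.12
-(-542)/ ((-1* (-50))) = 271/ 25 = 10.84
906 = 906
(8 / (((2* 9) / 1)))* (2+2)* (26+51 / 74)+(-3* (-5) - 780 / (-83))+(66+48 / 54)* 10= 20473145 / 27639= 740.73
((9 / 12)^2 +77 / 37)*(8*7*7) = 76685 / 74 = 1036.28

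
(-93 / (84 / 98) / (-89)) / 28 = 31 / 712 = 0.04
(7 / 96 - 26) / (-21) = 2489 / 2016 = 1.23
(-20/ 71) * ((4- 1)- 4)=20/ 71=0.28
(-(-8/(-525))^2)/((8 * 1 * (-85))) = 8/23428125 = 0.00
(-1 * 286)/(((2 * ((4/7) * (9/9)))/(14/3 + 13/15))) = -83083/60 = -1384.72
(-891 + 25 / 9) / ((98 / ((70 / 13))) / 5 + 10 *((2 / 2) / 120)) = -238.56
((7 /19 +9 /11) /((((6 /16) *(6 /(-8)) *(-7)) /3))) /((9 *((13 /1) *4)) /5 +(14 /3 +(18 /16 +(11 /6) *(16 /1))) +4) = 317440 /23301201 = 0.01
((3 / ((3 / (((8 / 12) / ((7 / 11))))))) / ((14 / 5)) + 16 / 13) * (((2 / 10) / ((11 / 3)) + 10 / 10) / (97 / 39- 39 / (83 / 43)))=-0.10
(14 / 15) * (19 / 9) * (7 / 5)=1862 / 675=2.76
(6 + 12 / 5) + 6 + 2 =82 / 5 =16.40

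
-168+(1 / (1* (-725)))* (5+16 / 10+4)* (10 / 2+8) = -609689 / 3625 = -168.19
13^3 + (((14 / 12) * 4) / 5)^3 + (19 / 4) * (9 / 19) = 29700851 / 13500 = 2200.06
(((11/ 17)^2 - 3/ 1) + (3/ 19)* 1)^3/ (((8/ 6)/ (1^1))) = -7069060936329/ 662238343084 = -10.67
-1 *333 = -333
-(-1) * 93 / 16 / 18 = 31 / 96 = 0.32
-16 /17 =-0.94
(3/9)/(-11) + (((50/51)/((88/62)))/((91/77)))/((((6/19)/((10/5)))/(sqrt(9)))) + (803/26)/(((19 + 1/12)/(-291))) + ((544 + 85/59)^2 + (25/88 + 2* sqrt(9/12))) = 297047.67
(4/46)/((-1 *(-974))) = 1/11201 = 0.00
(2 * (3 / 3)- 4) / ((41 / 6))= -12 / 41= -0.29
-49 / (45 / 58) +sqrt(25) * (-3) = -3517 / 45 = -78.16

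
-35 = -35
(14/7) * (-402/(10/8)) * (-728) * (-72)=-168569856/5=-33713971.20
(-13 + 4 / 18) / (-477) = 115 / 4293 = 0.03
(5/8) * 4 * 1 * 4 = 10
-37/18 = -2.06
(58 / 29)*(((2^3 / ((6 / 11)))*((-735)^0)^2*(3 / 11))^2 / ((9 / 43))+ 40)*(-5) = -10480 / 9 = -1164.44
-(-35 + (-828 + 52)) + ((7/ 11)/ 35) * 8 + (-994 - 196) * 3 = -151737/ 55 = -2758.85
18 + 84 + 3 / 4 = 411 / 4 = 102.75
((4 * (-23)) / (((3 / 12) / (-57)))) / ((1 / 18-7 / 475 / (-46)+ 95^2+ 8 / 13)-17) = 13406023800 / 5757554411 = 2.33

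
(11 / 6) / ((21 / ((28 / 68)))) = 11 / 306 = 0.04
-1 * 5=-5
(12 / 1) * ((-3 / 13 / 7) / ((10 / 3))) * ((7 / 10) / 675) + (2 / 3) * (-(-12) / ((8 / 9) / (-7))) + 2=-495626 / 8125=-61.00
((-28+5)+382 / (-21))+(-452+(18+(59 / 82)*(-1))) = -819517 / 1722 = -475.91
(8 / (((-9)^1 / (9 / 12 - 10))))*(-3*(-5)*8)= 2960 / 3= 986.67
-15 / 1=-15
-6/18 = -1/3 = -0.33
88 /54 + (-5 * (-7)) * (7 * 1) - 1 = 6632 /27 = 245.63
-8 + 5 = -3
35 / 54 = 0.65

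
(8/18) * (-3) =-4/3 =-1.33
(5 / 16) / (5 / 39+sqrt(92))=-975 / 2238512+7605 * sqrt(23) / 1119256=0.03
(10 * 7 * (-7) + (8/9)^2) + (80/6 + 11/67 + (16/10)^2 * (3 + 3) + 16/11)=-684870577/1492425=-458.90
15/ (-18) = -5/ 6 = -0.83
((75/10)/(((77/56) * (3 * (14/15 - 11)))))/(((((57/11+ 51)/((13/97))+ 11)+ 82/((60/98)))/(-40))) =292500/22840109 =0.01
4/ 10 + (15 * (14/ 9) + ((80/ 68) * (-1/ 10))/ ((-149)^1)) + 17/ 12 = 25.15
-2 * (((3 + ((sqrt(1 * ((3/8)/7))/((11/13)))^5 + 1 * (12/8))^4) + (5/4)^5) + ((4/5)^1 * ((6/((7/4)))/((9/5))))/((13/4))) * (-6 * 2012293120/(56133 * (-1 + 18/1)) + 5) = 313779717603709396848944526337115 * sqrt(42)/3888617547462354353278894997504 + 370830108447542915544271887647296473502365780432595/1265652568263256044890321157298661050898448384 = 293518.13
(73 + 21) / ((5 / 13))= 1222 / 5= 244.40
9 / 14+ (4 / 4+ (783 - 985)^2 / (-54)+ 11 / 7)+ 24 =-275341 / 378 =-728.42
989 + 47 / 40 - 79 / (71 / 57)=2631977 / 2840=926.75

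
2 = 2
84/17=4.94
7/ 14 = 0.50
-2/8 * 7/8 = -0.22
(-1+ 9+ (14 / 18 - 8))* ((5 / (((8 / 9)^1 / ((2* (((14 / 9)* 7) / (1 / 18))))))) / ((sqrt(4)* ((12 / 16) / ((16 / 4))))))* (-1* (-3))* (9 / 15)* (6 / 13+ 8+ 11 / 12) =1003618 / 13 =77201.38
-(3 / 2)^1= -1.50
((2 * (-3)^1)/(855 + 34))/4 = -0.00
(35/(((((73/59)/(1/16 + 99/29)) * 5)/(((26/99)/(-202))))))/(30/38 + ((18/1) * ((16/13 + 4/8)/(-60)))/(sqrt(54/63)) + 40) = -43102233478850/68744095831537137-40642304521 * sqrt(42)/30552931480683172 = -0.00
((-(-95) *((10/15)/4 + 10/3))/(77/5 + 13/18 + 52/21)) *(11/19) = 121275/11717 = 10.35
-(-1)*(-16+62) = 46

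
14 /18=7 /9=0.78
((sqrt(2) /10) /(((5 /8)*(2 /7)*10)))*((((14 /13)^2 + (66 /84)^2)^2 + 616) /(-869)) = -679339903841*sqrt(2) /17026183174000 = -0.06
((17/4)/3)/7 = 17/84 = 0.20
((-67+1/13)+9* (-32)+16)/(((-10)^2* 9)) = -2203/5850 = -0.38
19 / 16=1.19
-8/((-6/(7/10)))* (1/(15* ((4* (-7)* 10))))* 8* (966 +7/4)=-3871/2250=-1.72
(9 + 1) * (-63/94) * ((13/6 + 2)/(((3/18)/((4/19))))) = -31500/893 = -35.27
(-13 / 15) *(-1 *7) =91 / 15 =6.07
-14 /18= -7 /9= -0.78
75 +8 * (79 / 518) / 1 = 19741 / 259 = 76.22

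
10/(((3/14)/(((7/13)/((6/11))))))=5390/117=46.07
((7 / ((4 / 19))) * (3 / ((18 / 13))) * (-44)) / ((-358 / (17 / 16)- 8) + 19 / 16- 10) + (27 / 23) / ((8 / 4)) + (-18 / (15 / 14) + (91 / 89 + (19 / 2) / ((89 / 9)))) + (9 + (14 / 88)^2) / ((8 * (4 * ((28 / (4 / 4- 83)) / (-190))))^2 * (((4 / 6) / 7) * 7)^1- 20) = -29781577757450380670807 / 5205981418327533455040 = -5.72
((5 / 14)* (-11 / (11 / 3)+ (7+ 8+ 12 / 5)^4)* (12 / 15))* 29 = 3322697388 / 4375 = 759473.69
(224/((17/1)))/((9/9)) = 224/17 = 13.18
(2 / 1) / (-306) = -1 / 153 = -0.01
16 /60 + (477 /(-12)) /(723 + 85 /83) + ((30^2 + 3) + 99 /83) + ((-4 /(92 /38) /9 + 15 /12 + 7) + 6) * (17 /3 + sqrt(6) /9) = 11647 * sqrt(6) /7452 + 60964404215399 /61948500840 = 987.94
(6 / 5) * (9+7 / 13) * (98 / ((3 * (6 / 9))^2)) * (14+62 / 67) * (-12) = -43747200 / 871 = -50226.41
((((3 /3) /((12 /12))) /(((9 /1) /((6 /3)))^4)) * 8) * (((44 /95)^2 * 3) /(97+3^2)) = 123904 /1046096775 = 0.00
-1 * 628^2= -394384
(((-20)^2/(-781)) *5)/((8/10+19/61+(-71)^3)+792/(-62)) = 2363750/330378500507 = 0.00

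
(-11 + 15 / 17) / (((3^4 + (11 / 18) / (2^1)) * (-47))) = 6192 / 2338673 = 0.00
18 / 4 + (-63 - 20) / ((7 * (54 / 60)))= -8.67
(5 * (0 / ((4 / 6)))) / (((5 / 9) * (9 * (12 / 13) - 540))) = 0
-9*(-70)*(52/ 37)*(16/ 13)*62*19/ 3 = 15832320/ 37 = 427900.54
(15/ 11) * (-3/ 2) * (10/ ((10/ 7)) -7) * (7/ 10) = 0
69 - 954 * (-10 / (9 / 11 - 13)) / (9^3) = 368633 / 5427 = 67.93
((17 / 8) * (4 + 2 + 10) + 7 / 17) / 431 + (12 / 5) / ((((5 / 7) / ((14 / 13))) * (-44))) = -62763 / 26194025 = -0.00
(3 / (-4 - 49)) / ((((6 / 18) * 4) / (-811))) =7299 / 212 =34.43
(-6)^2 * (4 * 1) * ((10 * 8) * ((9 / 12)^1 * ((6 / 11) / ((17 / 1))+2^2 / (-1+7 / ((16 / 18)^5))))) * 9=416698950528 / 14233505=29275.92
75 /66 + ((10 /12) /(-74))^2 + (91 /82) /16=214420271 /177816672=1.21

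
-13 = -13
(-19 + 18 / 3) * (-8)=104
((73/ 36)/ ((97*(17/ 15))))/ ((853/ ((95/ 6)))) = 34675/ 101274984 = 0.00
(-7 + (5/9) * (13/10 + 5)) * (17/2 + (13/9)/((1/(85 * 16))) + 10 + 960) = -370811/36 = -10300.31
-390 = -390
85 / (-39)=-85 / 39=-2.18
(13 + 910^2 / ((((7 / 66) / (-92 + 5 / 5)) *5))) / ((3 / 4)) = -568407788 / 3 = -189469262.67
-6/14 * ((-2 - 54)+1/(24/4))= 335/14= 23.93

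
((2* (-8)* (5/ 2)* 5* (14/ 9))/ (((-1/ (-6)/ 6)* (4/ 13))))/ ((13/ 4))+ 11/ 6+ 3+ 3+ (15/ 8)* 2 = -134261/ 12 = -11188.42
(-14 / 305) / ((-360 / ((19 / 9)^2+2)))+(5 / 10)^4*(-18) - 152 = -1361855803 / 8893800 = -153.12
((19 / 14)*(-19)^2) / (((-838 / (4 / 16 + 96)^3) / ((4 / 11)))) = -189565.05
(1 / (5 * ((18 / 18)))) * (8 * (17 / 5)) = 136 / 25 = 5.44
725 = 725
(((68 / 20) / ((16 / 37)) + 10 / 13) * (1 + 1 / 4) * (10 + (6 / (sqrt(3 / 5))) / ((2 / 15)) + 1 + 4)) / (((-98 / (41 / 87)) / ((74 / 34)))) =-68090545 * sqrt(15) / 40197248-68090545 / 40197248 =-8.25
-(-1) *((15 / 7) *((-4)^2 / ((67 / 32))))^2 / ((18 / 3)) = 9830400 / 219961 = 44.69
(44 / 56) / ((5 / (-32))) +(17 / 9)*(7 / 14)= -2573 / 630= -4.08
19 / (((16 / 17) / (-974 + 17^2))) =-221255 / 16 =-13828.44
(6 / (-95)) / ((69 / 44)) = -88 / 2185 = -0.04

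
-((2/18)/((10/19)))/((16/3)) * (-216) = 171/20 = 8.55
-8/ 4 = -2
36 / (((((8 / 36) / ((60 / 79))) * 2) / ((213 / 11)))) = 1191.23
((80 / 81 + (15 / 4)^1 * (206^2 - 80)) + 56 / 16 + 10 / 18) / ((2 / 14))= 180124609 / 162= 1111880.30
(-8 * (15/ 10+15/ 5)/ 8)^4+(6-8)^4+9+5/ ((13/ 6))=90973/ 208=437.37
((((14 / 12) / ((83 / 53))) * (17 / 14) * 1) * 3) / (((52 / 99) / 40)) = 445995 / 2158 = 206.67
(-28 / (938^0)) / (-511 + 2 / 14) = 49 / 894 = 0.05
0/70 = 0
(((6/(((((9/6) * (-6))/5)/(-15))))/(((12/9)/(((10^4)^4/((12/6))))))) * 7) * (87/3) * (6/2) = 114187500000000000000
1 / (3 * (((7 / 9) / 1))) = 3 / 7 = 0.43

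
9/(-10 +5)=-9/5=-1.80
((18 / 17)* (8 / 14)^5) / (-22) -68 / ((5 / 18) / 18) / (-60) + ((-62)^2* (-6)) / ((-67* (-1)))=-1425601244292 / 5264372575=-270.80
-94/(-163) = 94/163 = 0.58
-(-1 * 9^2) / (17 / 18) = 1458 / 17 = 85.76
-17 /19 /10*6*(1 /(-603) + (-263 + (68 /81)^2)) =1960139134 /13920255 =140.81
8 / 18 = 4 / 9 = 0.44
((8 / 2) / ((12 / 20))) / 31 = 20 / 93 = 0.22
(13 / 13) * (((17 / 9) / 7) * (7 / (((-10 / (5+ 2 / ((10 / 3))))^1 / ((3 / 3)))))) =-238 / 225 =-1.06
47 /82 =0.57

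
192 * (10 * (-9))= -17280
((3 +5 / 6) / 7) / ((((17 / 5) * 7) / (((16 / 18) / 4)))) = 115 / 22491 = 0.01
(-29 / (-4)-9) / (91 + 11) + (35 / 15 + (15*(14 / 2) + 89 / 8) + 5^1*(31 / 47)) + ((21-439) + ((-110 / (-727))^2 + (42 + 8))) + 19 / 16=-1655736712651 / 6756714736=-245.05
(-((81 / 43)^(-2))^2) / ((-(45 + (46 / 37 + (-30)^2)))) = 126495637 / 1507108748931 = 0.00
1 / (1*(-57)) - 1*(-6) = 341 / 57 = 5.98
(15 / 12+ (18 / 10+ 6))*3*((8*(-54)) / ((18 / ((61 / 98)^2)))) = -6061509 / 24010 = -252.46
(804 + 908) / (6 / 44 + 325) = 37664 / 7153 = 5.27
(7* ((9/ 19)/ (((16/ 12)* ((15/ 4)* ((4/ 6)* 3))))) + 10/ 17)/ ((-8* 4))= -0.03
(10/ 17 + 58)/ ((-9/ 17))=-332/ 3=-110.67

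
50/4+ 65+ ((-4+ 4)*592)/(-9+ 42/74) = 155/2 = 77.50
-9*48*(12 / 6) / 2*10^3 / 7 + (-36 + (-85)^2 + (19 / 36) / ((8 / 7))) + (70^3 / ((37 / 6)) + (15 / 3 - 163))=938.80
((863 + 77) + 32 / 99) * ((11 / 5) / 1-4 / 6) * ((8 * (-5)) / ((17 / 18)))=-2015168 / 33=-61065.70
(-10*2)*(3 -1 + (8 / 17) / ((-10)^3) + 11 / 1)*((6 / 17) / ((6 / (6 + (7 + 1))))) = -1546944 / 7225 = -214.11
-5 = -5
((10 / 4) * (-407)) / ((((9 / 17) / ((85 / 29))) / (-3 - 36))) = 38227475 / 174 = 219698.13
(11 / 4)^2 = 121 / 16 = 7.56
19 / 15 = 1.27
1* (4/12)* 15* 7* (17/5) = 119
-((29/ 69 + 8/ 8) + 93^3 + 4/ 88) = -1221016151/ 1518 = -804358.47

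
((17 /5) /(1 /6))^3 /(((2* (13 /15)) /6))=9550872 /325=29387.30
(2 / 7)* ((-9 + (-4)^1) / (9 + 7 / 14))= -52 / 133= -0.39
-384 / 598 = -192 / 299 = -0.64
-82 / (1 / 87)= -7134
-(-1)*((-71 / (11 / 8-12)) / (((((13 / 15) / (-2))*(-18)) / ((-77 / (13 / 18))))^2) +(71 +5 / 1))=643081772 / 485537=1324.48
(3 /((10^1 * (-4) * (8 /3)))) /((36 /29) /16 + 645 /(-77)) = 6699 /1976720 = 0.00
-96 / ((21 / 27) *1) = -864 / 7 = -123.43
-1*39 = -39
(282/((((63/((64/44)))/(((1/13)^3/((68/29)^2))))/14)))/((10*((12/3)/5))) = 39527/41905578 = 0.00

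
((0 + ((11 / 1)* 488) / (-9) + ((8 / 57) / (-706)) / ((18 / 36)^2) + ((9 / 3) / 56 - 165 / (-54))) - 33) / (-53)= 2117221499 / 179157384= 11.82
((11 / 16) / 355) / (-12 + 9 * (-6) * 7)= -11 / 2215200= -0.00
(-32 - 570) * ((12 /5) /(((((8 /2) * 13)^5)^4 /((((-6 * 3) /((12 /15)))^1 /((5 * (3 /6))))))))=8127 /13060111659964438382077671752335360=0.00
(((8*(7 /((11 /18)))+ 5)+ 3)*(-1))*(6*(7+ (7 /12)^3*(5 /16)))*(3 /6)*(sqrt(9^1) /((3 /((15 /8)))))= -133746935 /33792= -3957.95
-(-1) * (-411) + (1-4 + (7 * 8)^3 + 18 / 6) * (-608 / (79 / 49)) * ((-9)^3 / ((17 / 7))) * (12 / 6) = 53397300253659 / 1343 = 39759717240.25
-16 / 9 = -1.78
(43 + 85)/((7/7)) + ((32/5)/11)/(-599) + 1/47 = 198228561/1548415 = 128.02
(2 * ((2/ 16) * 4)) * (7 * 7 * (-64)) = -3136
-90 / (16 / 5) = -28.12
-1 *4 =-4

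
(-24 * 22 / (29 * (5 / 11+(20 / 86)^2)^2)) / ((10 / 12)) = -1310522149728 / 15517758625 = -84.45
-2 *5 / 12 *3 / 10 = -1 / 4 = -0.25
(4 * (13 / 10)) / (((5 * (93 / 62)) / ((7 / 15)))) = 364 / 1125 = 0.32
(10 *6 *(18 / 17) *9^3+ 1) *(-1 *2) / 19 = -4875.15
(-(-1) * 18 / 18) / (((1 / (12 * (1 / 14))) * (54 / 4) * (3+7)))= 2 / 315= 0.01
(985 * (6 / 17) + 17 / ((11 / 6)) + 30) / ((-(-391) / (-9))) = -651186 / 73117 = -8.91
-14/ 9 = -1.56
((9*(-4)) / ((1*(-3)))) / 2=6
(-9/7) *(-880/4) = 1980/7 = 282.86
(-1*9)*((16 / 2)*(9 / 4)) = -162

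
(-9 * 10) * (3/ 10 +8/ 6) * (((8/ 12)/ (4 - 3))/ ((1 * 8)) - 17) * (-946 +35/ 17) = -159619509/ 68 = -2347345.72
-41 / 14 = -2.93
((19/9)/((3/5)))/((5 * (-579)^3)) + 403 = 2112051488840/5240822553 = 403.00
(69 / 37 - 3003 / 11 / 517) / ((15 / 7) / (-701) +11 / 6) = 752890824 / 1030804423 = 0.73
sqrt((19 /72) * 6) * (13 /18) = 13 * sqrt(57) /108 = 0.91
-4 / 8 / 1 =-1 / 2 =-0.50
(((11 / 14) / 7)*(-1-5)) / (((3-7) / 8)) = 66 / 49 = 1.35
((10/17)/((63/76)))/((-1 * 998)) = -0.00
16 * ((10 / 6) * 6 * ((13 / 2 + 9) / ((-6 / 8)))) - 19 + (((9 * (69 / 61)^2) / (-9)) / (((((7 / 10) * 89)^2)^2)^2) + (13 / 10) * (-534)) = -5091748577500267825786379463898 / 1266646135236724556032923015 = -4019.87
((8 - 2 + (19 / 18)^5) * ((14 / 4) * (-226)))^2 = 119388053410815817369 / 3570467226624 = 33437655.59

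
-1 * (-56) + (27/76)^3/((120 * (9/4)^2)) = 61456721/1097440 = 56.00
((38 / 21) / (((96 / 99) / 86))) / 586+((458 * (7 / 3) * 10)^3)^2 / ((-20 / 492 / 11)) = -403070832227012099243667500.00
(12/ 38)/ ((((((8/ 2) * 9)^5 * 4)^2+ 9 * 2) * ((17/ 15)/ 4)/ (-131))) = -2620/ 1049723712124748099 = -0.00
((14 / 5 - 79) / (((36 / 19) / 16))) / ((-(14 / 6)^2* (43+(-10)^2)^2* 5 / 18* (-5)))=-0.00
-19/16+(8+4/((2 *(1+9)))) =561/80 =7.01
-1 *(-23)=23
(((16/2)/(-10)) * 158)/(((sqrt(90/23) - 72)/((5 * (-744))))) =-43259136/6619 - 78368 * sqrt(230)/6619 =-6715.16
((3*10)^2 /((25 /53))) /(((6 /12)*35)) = 3816 /35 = 109.03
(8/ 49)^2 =64/ 2401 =0.03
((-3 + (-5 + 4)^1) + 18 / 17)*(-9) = 450 / 17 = 26.47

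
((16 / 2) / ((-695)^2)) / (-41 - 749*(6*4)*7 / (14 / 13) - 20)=-8 / 56468037625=-0.00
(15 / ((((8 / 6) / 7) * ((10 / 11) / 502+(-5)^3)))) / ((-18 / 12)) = 19327 / 46016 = 0.42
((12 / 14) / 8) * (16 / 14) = 6 / 49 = 0.12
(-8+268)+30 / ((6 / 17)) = 345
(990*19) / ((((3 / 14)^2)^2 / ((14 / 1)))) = 1124052160 / 9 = 124894684.44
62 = 62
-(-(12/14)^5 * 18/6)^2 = -544195584/282475249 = -1.93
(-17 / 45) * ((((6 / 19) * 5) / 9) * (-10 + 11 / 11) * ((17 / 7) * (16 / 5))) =9248 / 1995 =4.64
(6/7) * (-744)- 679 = -9217/7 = -1316.71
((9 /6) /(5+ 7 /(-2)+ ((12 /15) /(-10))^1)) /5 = 15 /71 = 0.21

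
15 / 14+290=4075 / 14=291.07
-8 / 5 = -1.60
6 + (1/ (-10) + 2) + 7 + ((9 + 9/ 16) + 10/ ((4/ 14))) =4757/ 80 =59.46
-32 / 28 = -8 / 7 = -1.14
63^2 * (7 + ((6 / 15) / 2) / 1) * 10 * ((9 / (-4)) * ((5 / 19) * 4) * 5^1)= -64297800 / 19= -3384094.74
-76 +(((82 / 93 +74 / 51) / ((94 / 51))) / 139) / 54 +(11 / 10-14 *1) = -4861150349 / 54681210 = -88.90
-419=-419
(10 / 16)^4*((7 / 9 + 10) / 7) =60625 / 258048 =0.23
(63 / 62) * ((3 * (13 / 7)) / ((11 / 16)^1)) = 2808 / 341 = 8.23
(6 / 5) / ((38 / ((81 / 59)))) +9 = 50688 / 5605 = 9.04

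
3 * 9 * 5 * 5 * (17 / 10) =2295 / 2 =1147.50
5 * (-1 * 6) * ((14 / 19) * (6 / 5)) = -504 / 19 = -26.53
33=33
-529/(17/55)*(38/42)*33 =-6080855/119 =-51099.62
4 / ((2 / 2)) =4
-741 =-741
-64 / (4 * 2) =-8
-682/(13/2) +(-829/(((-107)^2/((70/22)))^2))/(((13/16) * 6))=-64901713126532/618564637119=-104.92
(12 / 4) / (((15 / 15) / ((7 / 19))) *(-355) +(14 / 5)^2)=-175 / 55751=-0.00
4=4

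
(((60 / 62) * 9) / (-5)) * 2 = -108 / 31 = -3.48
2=2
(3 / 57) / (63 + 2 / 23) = 23 / 27569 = 0.00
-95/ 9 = -10.56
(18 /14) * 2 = 18 /7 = 2.57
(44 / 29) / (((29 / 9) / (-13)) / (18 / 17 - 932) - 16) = -81472248 / 859147591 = -0.09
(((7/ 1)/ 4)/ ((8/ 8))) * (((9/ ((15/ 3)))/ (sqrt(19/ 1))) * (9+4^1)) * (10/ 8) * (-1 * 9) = -7371 * sqrt(19)/ 304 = -105.69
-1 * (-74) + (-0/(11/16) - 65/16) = 1119/16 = 69.94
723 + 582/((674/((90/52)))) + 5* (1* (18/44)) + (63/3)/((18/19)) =216485531/289146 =748.71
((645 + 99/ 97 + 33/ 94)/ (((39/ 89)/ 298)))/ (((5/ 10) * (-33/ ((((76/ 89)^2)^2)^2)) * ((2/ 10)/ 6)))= -6516068739969793066270720/ 28836043777786489673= -225969.58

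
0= 0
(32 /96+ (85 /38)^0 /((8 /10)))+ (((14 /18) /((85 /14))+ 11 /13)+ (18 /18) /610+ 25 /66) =78422719 /26692380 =2.94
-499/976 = -0.51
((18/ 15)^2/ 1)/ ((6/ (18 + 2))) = 24/ 5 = 4.80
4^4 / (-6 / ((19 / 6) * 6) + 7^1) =4864 / 127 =38.30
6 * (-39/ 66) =-39/ 11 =-3.55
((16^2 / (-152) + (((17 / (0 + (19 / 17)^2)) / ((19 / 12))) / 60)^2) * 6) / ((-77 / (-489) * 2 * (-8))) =2870539972677 / 724506567400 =3.96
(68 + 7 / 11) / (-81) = -0.85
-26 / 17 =-1.53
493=493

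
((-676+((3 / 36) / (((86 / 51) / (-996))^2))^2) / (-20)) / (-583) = 2889583415078213 / 39863219660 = 72487.46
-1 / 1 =-1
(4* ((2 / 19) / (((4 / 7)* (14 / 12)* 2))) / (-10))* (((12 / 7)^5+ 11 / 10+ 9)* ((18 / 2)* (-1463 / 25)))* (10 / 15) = 414396873 / 1500625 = 276.15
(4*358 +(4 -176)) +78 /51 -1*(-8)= 21582 /17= 1269.53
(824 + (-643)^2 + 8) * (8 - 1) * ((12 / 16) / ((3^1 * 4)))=2899967 / 16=181247.94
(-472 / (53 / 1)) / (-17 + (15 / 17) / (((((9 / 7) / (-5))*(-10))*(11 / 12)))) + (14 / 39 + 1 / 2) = 17924651 / 12852606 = 1.39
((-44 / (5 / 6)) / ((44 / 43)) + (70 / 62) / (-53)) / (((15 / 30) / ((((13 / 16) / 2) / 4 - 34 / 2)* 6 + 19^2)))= -1409181287 / 52576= -26802.75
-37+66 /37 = -1303 /37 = -35.22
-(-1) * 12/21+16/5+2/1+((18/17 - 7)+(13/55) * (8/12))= -239/19635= -0.01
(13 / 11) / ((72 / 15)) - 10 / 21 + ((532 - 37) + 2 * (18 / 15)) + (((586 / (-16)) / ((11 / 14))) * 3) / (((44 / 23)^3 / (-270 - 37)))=2608887868277 / 393550080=6629.11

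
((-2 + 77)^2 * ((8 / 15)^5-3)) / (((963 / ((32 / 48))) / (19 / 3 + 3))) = -125739992 / 1170045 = -107.47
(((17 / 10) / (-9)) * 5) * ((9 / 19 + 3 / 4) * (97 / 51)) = -2.20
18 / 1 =18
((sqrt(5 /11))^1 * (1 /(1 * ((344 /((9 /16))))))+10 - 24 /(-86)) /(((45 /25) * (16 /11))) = 5 * sqrt(55) /88064+12155 /3096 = 3.93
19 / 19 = 1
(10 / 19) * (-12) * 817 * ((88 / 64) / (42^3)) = -2365 / 24696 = -0.10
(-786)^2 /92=154449 /23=6715.17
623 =623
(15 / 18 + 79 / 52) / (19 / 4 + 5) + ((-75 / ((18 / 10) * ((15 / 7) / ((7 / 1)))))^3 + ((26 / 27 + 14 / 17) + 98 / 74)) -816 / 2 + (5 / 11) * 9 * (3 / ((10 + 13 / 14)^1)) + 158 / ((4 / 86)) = -2146952495083018 / 852427719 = -2518632.90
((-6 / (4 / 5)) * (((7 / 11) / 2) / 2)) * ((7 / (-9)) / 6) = 245 / 1584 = 0.15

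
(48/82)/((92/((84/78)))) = 84/12259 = 0.01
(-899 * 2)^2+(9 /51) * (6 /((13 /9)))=714449846 /221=3232804.73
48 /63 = 16 /21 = 0.76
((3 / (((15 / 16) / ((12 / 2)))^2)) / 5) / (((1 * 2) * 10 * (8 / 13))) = 1248 / 625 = 2.00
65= 65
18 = 18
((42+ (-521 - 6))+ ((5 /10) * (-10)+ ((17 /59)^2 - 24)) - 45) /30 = -64853 /3481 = -18.63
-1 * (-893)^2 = -797449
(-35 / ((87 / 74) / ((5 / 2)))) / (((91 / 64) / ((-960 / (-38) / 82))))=-4736000 / 293683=-16.13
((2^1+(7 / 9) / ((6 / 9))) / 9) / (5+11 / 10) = 95 / 1647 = 0.06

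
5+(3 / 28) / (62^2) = 538163 / 107632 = 5.00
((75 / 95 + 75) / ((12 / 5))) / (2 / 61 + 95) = 36600 / 110143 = 0.33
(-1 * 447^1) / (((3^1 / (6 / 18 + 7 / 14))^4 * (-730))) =18625 / 5108832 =0.00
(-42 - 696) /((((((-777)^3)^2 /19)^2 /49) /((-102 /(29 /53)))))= 53342804 /1061427607445339453226554775124983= 0.00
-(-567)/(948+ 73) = 567/1021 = 0.56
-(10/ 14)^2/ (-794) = 25/ 38906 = 0.00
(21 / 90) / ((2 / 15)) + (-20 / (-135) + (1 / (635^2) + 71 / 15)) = 288789853 / 43548300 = 6.63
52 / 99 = 0.53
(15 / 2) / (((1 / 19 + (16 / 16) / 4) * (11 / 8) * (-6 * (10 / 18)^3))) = -110808 / 6325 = -17.52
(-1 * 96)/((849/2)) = -64/283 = -0.23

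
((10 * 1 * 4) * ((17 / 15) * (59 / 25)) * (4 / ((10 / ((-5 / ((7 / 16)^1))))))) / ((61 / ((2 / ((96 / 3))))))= -16048 / 32025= -0.50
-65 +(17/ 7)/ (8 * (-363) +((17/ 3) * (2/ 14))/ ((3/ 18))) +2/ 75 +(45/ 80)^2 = -12596780911/ 194822400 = -64.66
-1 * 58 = -58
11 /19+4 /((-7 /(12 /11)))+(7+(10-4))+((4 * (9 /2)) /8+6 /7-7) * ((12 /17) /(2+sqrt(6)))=390561 /24871-327 * sqrt(6) /238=12.34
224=224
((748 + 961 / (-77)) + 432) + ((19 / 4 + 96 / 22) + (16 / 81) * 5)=29379283 / 24948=1177.62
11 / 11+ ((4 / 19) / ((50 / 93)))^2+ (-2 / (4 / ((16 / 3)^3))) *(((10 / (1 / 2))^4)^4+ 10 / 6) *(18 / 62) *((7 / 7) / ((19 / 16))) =-765041049600000000001872998341 / 62949375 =-12153274748160724391653.98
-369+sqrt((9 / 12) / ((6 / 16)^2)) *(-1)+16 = -353 - 4 *sqrt(3) / 3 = -355.31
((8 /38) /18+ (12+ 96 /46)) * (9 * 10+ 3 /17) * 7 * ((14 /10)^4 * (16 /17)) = 304784322976 /9471975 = 32177.48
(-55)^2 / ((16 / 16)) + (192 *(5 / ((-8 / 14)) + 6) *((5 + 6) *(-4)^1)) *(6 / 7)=160567 / 7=22938.14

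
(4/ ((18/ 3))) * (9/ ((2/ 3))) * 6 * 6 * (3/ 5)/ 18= 54/ 5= 10.80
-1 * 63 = -63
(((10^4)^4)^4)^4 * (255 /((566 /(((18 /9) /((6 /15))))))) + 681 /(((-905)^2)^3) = 3502447743517833984375000000000000000000000000000000000000000000000000000000000000000000000000000000000000000000000000000000000000000000000000000000000000000000000000000000000000000000000000000000000000000000000000000000000000000000000000000000000000000000000000000000000192723 /155481209633811296875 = 22526501766784452296819790000000000000000000000000000000000000000000000000000000000000000000000000000000000000000000000000000000000000000000000000000000000000000000000000000000000000000000000000000000000000000000000000000000000000000000000000000000000000000.00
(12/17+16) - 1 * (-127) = 2443/17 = 143.71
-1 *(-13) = 13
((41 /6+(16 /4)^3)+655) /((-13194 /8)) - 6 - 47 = -1057633 /19791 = -53.44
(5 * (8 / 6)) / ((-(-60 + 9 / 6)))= 0.11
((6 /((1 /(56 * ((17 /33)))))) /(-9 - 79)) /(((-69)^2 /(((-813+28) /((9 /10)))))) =1868300 /5184729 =0.36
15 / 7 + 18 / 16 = 183 / 56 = 3.27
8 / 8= 1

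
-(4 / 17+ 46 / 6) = -7.90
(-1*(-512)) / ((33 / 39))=605.09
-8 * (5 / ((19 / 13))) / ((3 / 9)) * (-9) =14040 / 19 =738.95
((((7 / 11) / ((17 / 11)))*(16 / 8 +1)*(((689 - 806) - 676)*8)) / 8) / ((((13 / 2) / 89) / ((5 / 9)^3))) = -9500750 / 4131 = -2299.87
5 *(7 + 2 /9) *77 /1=25025 /9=2780.56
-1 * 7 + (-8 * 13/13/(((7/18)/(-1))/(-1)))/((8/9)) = -211/7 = -30.14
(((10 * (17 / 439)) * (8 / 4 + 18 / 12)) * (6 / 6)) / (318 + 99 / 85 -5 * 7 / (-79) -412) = -3995425 / 272361746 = -0.01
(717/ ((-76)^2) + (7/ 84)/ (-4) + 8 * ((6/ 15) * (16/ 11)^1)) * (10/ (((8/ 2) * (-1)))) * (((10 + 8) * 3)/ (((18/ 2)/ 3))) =-6801627/ 31768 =-214.10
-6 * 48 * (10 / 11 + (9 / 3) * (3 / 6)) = -7632 / 11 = -693.82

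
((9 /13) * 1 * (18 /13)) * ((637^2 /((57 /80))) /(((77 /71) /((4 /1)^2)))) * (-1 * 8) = -13466234880 /209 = -64431745.84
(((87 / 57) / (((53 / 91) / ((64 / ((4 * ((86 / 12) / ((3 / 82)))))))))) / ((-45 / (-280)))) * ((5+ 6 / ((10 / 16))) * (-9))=-1553505408 / 8876705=-175.01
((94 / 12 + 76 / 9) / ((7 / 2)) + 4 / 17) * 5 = 26165 / 1071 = 24.43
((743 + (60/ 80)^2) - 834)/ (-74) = 1447/ 1184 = 1.22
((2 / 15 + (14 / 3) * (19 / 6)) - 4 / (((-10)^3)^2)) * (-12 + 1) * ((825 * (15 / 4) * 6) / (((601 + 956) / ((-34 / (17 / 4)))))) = 4059548911 / 259500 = 15643.73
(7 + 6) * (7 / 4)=91 / 4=22.75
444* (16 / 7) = 1014.86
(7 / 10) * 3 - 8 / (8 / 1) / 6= 1.93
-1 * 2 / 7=-2 / 7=-0.29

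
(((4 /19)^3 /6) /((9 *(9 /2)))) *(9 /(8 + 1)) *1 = 64 /1666737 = 0.00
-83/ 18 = -4.61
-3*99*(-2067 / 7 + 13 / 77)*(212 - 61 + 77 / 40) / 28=938268279 / 1960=478708.31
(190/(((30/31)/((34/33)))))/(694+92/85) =851105/2924559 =0.29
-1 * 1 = -1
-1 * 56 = -56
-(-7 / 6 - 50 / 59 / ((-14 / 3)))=0.99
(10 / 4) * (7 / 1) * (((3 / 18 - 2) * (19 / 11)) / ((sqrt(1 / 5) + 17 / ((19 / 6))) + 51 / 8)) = -75178250 / 15908021 + 3841040 * sqrt(5) / 47724063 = -4.55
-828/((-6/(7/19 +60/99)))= 28106/209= 134.48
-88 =-88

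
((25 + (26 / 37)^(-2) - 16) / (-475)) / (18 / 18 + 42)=-7453 / 13807300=-0.00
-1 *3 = -3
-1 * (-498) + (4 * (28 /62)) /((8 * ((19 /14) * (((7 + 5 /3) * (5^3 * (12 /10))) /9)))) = 190659741 /382850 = 498.00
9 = 9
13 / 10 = 1.30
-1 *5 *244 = -1220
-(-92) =92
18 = 18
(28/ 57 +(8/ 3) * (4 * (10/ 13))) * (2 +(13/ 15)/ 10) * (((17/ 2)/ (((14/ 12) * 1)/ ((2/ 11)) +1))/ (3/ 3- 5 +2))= -5714754/ 549575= -10.40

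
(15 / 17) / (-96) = -5 / 544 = -0.01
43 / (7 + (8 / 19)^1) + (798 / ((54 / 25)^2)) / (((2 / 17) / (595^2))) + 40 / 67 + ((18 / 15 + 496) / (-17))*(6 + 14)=26781543617459525 / 52034076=514692403.06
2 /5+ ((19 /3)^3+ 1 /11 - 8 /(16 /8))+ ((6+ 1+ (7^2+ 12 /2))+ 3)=468559 /1485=315.53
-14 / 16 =-7 / 8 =-0.88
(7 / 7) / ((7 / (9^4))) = 937.29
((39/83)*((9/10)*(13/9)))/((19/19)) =507/830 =0.61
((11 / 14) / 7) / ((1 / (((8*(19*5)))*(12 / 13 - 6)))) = -275880 / 637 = -433.09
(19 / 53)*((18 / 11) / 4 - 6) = -2337 / 1166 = -2.00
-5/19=-0.26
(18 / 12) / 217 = 3 / 434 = 0.01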